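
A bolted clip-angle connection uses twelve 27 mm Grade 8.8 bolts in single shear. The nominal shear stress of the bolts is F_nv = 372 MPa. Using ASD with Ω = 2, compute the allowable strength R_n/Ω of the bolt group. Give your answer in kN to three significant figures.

A_b = π × 27² / 4 = 572.6 mm².
R_n = F_nv · A_b · n · n_s = 372 × 572.6 × 12 × 1 / 1000 = 2556 kN.
Allowable strength R_n/Ω = 2556 / 2 = 1280 kN.

1280 kN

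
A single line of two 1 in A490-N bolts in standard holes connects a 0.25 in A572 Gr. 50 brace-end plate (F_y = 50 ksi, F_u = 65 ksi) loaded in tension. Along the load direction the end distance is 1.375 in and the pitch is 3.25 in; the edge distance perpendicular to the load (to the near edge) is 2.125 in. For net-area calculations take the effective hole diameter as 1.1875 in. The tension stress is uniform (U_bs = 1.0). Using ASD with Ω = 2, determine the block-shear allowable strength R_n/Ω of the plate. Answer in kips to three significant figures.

26.3 kips

Shear plane L_v = 1.375 + 1·3.25 = 4.625 in; A_gv = 4.625 × 0.25 = 1.156 in².
A_nv = (4.625 − 1.5·1.1875) × 0.25 = 0.7109 in².
A_nt = (2.125 − 0.5·1.1875) × 0.25 = 0.3828 in².
0.6 F_u A_nv = 27.73 kips; 0.6 F_y A_gv = 34.69 kips → shear rupture governs the shear term.
R_n = 27.73 + 1.0 × 65 × 0.3828 = 52.61 kips.
Allowable strength R_n/Ω = 52.61 / 2 = 26.3 kips.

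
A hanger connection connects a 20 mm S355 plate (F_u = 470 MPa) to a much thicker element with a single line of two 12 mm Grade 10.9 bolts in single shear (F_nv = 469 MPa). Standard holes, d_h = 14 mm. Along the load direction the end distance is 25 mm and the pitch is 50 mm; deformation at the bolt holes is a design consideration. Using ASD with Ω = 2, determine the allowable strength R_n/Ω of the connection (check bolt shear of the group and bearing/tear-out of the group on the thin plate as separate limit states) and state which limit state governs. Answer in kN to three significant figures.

53 kN (bolt shear governs)

Bolt shear: A_b = π·12²/4 = 113.1 mm²; R_n = 469 × 113.1 × 2 × 1 / 1000 = 106.1 kN → 106.1 / 2 = 53 kN.
Bearing (1.2 l_c t F_u ≤ 2.4 d t F_u): upper limit = 2.4·12·20·470 / 1000 = 270.7 kN.
  Edge l_c = 25 − 14/2 = 18 → r_n = 203 kN; interior l_c = 50 − 14 = 36 → r_n = 270.7 kN.
  R_n,bearing = 1·203 + 1·270.7 = 473.8 kN → 473.8 / 2 = 237 kN.
Bolt shear governs: 53 kN.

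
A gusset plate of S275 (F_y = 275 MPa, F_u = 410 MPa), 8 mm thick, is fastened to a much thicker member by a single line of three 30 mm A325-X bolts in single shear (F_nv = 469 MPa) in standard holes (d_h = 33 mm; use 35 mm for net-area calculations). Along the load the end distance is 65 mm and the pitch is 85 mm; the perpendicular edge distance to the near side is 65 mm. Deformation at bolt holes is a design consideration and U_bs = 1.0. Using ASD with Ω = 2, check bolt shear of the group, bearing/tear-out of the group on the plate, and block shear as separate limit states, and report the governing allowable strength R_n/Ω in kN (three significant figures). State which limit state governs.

223 kN (block shear governs)

Bolt shear: A_b = π·30²/4 = 706.9 mm²; R_n = 469 × 706.9 × 3 × 1 / 1000 = 994.5 kN → 994.5 / 2 = 497 kN.
Bearing: edge l_c = 48.5, r_n = 190.9 kN; interior l_c = 52, r_n = 204.7 kN; R_n = 190.9 + 2·204.7 = 600.2 kN → 300 kN.
Block shear: A_gv = 1880, A_nv = 1180, A_nt = 380 mm²; R_n = min(0.6F_uA_nv, 0.6F_yA_gv) + U_bs·F_u·A_nt = 446.1 kN → 223 kN.
Block shear governs: 223 kN.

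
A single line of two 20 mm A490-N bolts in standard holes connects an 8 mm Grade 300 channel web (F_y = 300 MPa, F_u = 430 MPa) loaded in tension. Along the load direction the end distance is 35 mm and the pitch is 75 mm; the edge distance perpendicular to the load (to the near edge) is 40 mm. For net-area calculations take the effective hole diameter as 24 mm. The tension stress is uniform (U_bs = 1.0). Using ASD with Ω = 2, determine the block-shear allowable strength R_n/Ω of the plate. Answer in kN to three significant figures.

125 kN

Shear plane L_v = 35 + 1·75 = 110 mm; A_gv = 110 × 8 = 880 mm².
A_nv = (110 − 1.5·24) × 8 = 592 mm².
A_nt = (40 − 0.5·24) × 8 = 224 mm².
0.6 F_u A_nv = 152.7 kN; 0.6 F_y A_gv = 158.4 kN → shear rupture governs the shear term.
R_n = 152.7 + 1.0 × 430 × 224 / 1000 = 249.1 kN.
Allowable strength R_n/Ω = 249.1 / 2 = 125 kN.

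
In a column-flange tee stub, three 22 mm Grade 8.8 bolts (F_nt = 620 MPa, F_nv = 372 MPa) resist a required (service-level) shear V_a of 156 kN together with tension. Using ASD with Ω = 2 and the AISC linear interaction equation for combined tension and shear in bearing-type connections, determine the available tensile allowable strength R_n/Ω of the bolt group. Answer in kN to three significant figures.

A_b = π·22²/4 = 380.1 mm²; f_rv = 156 × 1000 / (3 × 380.1) = 136.8 MPa.
F'_nt = 1.3 F_nt − (Ω F_nt / F_nv) f_rv = 1.3·620 − (2·620/372)·136.8 = 350 MPa, capped at F_nt → F'_nt = 350 MPa.
R_n = F'_nt · A_b · n = 350 × 380.1 × 3 / 1000 = 399.2 kN.
Allowable strength R_n/Ω = 399.2 / 2 = 200 kN.

200 kN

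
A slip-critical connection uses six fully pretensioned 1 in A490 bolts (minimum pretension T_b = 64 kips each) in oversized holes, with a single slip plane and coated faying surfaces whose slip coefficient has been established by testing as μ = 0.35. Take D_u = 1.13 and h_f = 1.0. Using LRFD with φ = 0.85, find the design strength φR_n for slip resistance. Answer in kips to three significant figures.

R_n = μ · D_u · h_f · T_b · n_s · n_b = 0.35 × 1.13 × 1.0 × 64 × 1 × 6 = 151.9 kips.
Design strength φR_n = 0.85 × 151.9 = 129 kips.

129 kips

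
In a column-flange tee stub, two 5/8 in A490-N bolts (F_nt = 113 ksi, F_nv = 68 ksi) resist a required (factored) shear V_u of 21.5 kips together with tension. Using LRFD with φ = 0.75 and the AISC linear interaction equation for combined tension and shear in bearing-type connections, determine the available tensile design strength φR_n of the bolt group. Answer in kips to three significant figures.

31.9 kips

A_b = π·0.625²/4 = 0.3068 in²; f_rv = 21.5 / (2 × 0.3068) = 35.04 ksi.
F'_nt = 1.3 F_nt − (F_nt / φF_nv) f_rv = 1.3·113 − (113/(0.75·68))·35.04 = 69.26 ksi, capped at F_nt → F'_nt = 69.26 ksi.
R_n = F'_nt · A_b · n = 69.26 × 0.3068 × 2 = 42.5 kips.
Design strength φR_n = 0.75 × 42.5 = 31.9 kips.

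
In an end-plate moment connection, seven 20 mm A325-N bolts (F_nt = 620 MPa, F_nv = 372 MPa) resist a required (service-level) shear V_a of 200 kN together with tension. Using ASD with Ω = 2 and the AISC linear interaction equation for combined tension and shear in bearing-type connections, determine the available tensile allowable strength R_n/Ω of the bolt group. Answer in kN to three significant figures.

553 kN

A_b = π·20²/4 = 314.2 mm²; f_rv = 200 × 1000 / (7 × 314.2) = 90.95 MPa.
F'_nt = 1.3 F_nt − (Ω F_nt / F_nv) f_rv = 1.3·620 − (2·620/372)·90.95 = 502.8 MPa, capped at F_nt → F'_nt = 502.8 MPa.
R_n = F'_nt · A_b · n = 502.8 × 314.2 × 7 / 1000 = 1106 kN.
Allowable strength R_n/Ω = 1106 / 2 = 553 kN.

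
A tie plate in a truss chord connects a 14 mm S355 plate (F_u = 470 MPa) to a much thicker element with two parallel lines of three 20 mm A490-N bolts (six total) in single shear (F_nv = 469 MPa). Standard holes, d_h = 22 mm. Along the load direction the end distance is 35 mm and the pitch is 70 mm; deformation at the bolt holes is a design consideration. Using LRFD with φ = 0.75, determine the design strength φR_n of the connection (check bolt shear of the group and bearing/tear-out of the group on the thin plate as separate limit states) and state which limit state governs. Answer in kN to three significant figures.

663 kN (bolt shear governs)

Bolt shear: A_b = π·20²/4 = 314.2 mm²; R_n = 469 × 314.2 × 6 × 1 / 1000 = 884 kN → 0.75 × 884 = 663 kN.
Bearing (1.2 l_c t F_u ≤ 2.4 d t F_u): upper limit = 2.4·20·14·470 / 1000 = 315.8 kN.
  Edge l_c = 35 − 22/2 = 24 → r_n = 189.5 kN; interior l_c = 70 − 22 = 48 → r_n = 315.8 kN.
  R_n,bearing = 2·189.5 + 4·315.8 = 1642 kN → 0.75 × 1642 = 1230 kN.
Bolt shear governs: 663 kN.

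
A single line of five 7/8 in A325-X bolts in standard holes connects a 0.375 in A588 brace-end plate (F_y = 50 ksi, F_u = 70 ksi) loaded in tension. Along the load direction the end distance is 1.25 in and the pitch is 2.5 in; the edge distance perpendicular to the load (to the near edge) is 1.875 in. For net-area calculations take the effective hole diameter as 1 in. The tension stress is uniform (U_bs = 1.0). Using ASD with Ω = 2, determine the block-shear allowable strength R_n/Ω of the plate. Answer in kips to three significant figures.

71.2 kips

Shear plane L_v = 1.25 + 4·2.5 = 11.25 in; A_gv = 11.25 × 0.375 = 4.219 in².
A_nv = (11.25 − 4.5·1) × 0.375 = 2.531 in².
A_nt = (1.875 − 0.5·1) × 0.375 = 0.5156 in².
0.6 F_u A_nv = 106.3 kips; 0.6 F_y A_gv = 126.6 kips → shear rupture governs the shear term.
R_n = 106.3 + 1.0 × 70 × 0.5156 = 142.4 kips.
Allowable strength R_n/Ω = 142.4 / 2 = 71.2 kips.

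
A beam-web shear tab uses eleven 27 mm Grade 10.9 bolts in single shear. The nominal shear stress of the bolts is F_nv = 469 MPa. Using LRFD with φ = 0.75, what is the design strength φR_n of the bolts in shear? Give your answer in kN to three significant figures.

2220 kN

A_b = π × 27² / 4 = 572.6 mm².
R_n = F_nv · A_b · n · n_s = 469 × 572.6 × 11 × 1 / 1000 = 2954 kN.
Design strength φR_n = 0.75 × 2954 = 2220 kN.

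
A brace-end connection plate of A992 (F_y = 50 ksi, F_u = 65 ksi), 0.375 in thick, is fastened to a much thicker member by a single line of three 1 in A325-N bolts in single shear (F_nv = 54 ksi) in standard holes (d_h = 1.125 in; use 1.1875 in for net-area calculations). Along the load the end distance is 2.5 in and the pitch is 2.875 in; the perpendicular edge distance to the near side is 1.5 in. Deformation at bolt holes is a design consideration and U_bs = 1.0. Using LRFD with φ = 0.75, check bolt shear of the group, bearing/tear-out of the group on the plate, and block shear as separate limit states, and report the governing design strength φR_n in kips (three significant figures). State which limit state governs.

Bolt shear: A_b = π·1²/4 = 0.7854 in²; R_n = 54 × 0.7854 × 3 × 1 = 127.2 kips → 0.75 × 127.2 = 95.4 kips.
Bearing: edge l_c = 1.938, r_n = 56.67 kips; interior l_c = 1.75, r_n = 51.19 kips; R_n = 56.67 + 2·51.19 = 159 kips → 119 kips.
Block shear: A_gv = 3.094, A_nv = 1.98, A_nt = 0.3398 in²; R_n = min(0.6F_uA_nv, 0.6F_yA_gv) + U_bs·F_u·A_nt = 99.33 kips → 74.5 kips.
Block shear governs: 74.5 kips.

74.5 kips (block shear governs)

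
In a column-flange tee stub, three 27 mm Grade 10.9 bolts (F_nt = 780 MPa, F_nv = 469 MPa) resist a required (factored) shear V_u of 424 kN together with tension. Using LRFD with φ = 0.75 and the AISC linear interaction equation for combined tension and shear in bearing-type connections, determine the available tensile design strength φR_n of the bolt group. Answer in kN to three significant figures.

A_b = π·27²/4 = 572.6 mm²; f_rv = 424 × 1000 / (3 × 572.6) = 246.8 MPa.
F'_nt = 1.3 F_nt − (F_nt / φF_nv) f_rv = 1.3·780 − (780/(0.75·469))·246.8 = 466.6 MPa, capped at F_nt → F'_nt = 466.6 MPa.
R_n = F'_nt · A_b · n = 466.6 × 572.6 × 3 / 1000 = 801.5 kN.
Design strength φR_n = 0.75 × 801.5 = 601 kN.

601 kN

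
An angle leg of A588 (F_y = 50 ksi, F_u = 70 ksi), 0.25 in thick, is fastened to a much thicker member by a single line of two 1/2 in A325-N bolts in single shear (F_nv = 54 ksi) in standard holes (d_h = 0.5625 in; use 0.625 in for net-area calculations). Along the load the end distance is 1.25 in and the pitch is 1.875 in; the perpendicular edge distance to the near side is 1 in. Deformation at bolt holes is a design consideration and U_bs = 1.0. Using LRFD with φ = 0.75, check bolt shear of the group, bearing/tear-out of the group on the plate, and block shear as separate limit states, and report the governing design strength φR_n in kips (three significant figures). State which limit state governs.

15.9 kips (bolt shear governs)

Bolt shear: A_b = π·0.5²/4 = 0.1963 in²; R_n = 54 × 0.1963 × 2 × 1 = 21.21 kips → 0.75 × 21.21 = 15.9 kips.
Bearing: edge l_c = 0.9688, r_n = 20.34 kips; interior l_c = 1.312, r_n = 21 kips; R_n = 20.34 + 1·21 = 41.34 kips → 31 kips.
Block shear: A_gv = 0.7812, A_nv = 0.5469, A_nt = 0.1719 in²; R_n = min(0.6F_uA_nv, 0.6F_yA_gv) + U_bs·F_u·A_nt = 35 kips → 26.2 kips.
Bolt shear governs: 15.9 kips.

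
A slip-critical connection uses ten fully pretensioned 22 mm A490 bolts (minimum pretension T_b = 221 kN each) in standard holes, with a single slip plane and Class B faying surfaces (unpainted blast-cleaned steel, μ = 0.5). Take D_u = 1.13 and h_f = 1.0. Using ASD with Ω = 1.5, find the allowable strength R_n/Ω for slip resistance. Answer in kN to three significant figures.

832 kN

R_n = μ · D_u · h_f · T_b · n_s · n_b = 0.5 × 1.13 × 1.0 × 221 × 1 × 10 = 1249 kN.
Allowable strength R_n/Ω = 1249 / 1.5 = 832 kN.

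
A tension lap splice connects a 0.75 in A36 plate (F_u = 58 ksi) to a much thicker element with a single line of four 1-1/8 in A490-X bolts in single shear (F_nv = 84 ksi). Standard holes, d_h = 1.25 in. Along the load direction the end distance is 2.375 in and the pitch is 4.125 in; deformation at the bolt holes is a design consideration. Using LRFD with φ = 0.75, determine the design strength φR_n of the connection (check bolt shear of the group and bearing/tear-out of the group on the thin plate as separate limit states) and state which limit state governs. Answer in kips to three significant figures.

250 kips (bolt shear governs)

Bolt shear: A_b = π·1.125²/4 = 0.994 in²; R_n = 84 × 0.994 × 4 × 1 = 334 kips → 0.75 × 334 = 250 kips.
Bearing (1.2 l_c t F_u ≤ 2.4 d t F_u): upper limit = 2.4·1.125·0.75·58 = 117.4 kips.
  Edge l_c = 2.375 − 1.25/2 = 1.75 → r_n = 91.35 kips; interior l_c = 4.125 − 1.25 = 2.875 → r_n = 117.4 kips.
  R_n,bearing = 1·91.35 + 3·117.4 = 443.7 kips → 0.75 × 443.7 = 333 kips.
Bolt shear governs: 250 kips.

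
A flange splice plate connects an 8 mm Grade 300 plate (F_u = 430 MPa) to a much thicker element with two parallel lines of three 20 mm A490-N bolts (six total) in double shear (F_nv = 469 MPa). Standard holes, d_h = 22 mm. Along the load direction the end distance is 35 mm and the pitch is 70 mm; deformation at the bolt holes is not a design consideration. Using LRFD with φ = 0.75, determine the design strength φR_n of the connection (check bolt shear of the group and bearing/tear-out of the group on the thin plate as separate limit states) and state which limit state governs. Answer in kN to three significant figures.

Bolt shear: A_b = π·20²/4 = 314.2 mm²; R_n = 469 × 314.2 × 6 × 2 / 1000 = 1768 kN → 0.75 × 1768 = 1330 kN.
Bearing (1.5 l_c t F_u ≤ 3.0 d t F_u): upper limit = 3.0·20·8·430 / 1000 = 206.4 kN.
  Edge l_c = 35 − 22/2 = 24 → r_n = 123.8 kN; interior l_c = 70 − 22 = 48 → r_n = 206.4 kN.
  R_n,bearing = 2·123.8 + 4·206.4 = 1073 kN → 0.75 × 1073 = 805 kN.
Bearing governs: 805 kN.

805 kN (bearing governs)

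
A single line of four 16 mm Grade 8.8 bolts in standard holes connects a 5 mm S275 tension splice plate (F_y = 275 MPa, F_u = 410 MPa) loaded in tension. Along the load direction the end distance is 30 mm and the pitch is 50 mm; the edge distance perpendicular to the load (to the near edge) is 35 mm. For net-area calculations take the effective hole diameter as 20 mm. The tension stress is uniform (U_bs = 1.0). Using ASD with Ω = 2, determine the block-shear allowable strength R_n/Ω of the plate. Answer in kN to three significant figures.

93.3 kN

Shear plane L_v = 30 + 3·50 = 180 mm; A_gv = 180 × 5 = 900 mm².
A_nv = (180 − 3.5·20) × 5 = 550 mm².
A_nt = (35 − 0.5·20) × 5 = 125 mm².
0.6 F_u A_nv = 135.3 kN; 0.6 F_y A_gv = 148.5 kN → shear rupture governs the shear term.
R_n = 135.3 + 1.0 × 410 × 125 / 1000 = 186.6 kN.
Allowable strength R_n/Ω = 186.6 / 2 = 93.3 kN.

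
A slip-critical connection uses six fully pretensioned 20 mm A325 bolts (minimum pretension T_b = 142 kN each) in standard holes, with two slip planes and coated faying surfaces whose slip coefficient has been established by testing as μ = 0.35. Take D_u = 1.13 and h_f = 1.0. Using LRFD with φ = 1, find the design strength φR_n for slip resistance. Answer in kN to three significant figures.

674 kN

R_n = μ · D_u · h_f · T_b · n_s · n_b = 0.35 × 1.13 × 1.0 × 142 × 2 × 6 = 673.9 kN.
Design strength φR_n = 1 × 673.9 = 674 kN.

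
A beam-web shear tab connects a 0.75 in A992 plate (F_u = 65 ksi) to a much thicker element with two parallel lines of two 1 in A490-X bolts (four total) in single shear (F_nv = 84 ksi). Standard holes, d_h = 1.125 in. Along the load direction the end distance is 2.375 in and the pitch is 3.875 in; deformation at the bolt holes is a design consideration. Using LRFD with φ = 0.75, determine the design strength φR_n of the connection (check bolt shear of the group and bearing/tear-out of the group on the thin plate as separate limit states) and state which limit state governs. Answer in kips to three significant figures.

Bolt shear: A_b = π·1²/4 = 0.7854 in²; R_n = 84 × 0.7854 × 4 × 1 = 263.9 kips → 0.75 × 263.9 = 198 kips.
Bearing (1.2 l_c t F_u ≤ 2.4 d t F_u): upper limit = 2.4·1·0.75·65 = 117 kips.
  Edge l_c = 2.375 − 1.125/2 = 1.812 → r_n = 106 kips; interior l_c = 3.875 − 1.125 = 2.75 → r_n = 117 kips.
  R_n,bearing = 2·106 + 2·117 = 446.1 kips → 0.75 × 446.1 = 335 kips.
Bolt shear governs: 198 kips.

198 kips (bolt shear governs)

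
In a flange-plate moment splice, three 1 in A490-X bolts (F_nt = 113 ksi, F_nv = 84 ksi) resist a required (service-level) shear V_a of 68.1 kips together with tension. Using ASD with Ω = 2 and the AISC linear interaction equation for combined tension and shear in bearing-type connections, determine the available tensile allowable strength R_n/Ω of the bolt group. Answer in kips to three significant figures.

81.5 kips

A_b = π·1²/4 = 0.7854 in²; f_rv = 68.1 / (3 × 0.7854) = 28.9 ksi.
F'_nt = 1.3 F_nt − (Ω F_nt / F_nv) f_rv = 1.3·113 − (2·113/84)·28.9 = 69.14 ksi, capped at F_nt → F'_nt = 69.14 ksi.
R_n = F'_nt · A_b · n = 69.14 × 0.7854 × 3 = 162.9 kips.
Allowable strength R_n/Ω = 162.9 / 2 = 81.5 kips.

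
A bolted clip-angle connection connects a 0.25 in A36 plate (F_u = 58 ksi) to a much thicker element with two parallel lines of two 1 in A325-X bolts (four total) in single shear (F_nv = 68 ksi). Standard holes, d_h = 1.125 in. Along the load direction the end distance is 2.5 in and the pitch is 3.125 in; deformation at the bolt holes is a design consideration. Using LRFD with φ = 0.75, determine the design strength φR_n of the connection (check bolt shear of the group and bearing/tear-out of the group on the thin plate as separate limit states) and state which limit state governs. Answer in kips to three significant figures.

Bolt shear: A_b = π·1²/4 = 0.7854 in²; R_n = 68 × 0.7854 × 4 × 1 = 213.6 kips → 0.75 × 213.6 = 160 kips.
Bearing (1.2 l_c t F_u ≤ 2.4 d t F_u): upper limit = 2.4·1·0.25·58 = 34.8 kips.
  Edge l_c = 2.5 − 1.125/2 = 1.938 → r_n = 33.71 kips; interior l_c = 3.125 − 1.125 = 2 → r_n = 34.8 kips.
  R_n,bearing = 2·33.71 + 2·34.8 = 137 kips → 0.75 × 137 = 103 kips.
Bearing governs: 103 kips.

103 kips (bearing governs)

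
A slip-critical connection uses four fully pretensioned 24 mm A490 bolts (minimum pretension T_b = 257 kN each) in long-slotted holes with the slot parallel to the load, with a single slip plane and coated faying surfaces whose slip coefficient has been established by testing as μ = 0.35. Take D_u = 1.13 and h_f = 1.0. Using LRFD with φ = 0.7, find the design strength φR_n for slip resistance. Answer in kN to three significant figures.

285 kN

R_n = μ · D_u · h_f · T_b · n_s · n_b = 0.35 × 1.13 × 1.0 × 257 × 1 × 4 = 406.6 kN.
Design strength φR_n = 0.7 × 406.6 = 285 kN.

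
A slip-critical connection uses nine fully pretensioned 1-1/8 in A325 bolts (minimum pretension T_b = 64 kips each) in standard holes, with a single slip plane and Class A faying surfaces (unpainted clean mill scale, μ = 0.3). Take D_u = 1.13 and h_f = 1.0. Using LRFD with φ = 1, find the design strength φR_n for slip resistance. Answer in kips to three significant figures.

195 kips

R_n = μ · D_u · h_f · T_b · n_s · n_b = 0.3 × 1.13 × 1.0 × 64 × 1 × 9 = 195.3 kips.
Design strength φR_n = 1 × 195.3 = 195 kips.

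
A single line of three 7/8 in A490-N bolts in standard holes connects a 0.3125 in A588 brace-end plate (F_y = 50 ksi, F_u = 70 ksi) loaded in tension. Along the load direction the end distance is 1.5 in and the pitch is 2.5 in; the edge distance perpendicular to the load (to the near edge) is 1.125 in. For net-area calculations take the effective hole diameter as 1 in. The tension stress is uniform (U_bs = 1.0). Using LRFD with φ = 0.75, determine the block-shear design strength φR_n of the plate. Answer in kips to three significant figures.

Shear plane L_v = 1.5 + 2·2.5 = 6.5 in; A_gv = 6.5 × 0.3125 = 2.031 in².
A_nv = (6.5 − 2.5·1) × 0.3125 = 1.25 in².
A_nt = (1.125 − 0.5·1) × 0.3125 = 0.1953 in².
0.6 F_u A_nv = 52.5 kips; 0.6 F_y A_gv = 60.94 kips → shear rupture governs the shear term.
R_n = 52.5 + 1.0 × 70 × 0.1953 = 66.17 kips.
Design strength φR_n = 0.75 × 66.17 = 49.6 kips.

49.6 kips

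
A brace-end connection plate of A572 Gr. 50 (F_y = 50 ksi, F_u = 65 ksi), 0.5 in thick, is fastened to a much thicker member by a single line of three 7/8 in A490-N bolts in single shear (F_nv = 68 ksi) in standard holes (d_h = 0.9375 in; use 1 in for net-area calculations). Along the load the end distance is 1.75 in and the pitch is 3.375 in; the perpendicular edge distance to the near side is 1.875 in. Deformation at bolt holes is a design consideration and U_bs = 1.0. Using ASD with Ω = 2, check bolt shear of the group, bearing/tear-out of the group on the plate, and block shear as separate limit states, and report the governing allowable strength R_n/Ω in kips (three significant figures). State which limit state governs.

61.3 kips (bolt shear governs)

Bolt shear: A_b = π·0.875²/4 = 0.6013 in²; R_n = 68 × 0.6013 × 3 × 1 = 122.7 kips → 122.7 / 2 = 61.3 kips.
Bearing: edge l_c = 1.281, r_n = 49.97 kips; interior l_c = 2.438, r_n = 68.25 kips; R_n = 49.97 + 2·68.25 = 186.5 kips → 93.2 kips.
Block shear: A_gv = 4.25, A_nv = 3, A_nt = 0.6875 in²; R_n = min(0.6F_uA_nv, 0.6F_yA_gv) + U_bs·F_u·A_nt = 161.7 kips → 80.8 kips.
Bolt shear governs: 61.3 kips.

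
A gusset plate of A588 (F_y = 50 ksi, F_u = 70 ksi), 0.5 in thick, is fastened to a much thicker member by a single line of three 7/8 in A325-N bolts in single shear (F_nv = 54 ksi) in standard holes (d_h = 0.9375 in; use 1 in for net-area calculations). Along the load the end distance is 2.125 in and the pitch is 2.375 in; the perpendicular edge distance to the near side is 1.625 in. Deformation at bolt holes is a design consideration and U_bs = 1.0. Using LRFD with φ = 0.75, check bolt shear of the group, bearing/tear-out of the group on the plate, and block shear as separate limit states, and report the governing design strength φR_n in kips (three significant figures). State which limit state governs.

Bolt shear: A_b = π·0.875²/4 = 0.6013 in²; R_n = 54 × 0.6013 × 3 × 1 = 97.41 kips → 0.75 × 97.41 = 73.1 kips.
Bearing: edge l_c = 1.656, r_n = 69.56 kips; interior l_c = 1.438, r_n = 60.37 kips; R_n = 69.56 + 2·60.37 = 190.3 kips → 143 kips.
Block shear: A_gv = 3.438, A_nv = 2.188, A_nt = 0.5625 in²; R_n = min(0.6F_uA_nv, 0.6F_yA_gv) + U_bs·F_u·A_nt = 131.2 kips → 98.4 kips.
Bolt shear governs: 73.1 kips.

73.1 kips (bolt shear governs)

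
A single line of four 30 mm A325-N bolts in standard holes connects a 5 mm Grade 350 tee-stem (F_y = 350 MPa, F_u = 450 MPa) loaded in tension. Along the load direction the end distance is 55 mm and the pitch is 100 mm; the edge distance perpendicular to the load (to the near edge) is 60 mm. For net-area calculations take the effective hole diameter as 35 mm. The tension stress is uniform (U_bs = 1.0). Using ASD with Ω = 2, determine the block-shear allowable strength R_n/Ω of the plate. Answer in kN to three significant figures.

205 kN

Shear plane L_v = 55 + 3·100 = 355 mm; A_gv = 355 × 5 = 1775 mm².
A_nv = (355 − 3.5·35) × 5 = 1162 mm².
A_nt = (60 − 0.5·35) × 5 = 212.5 mm².
0.6 F_u A_nv = 313.9 kN; 0.6 F_y A_gv = 372.8 kN → shear rupture governs the shear term.
R_n = 313.9 + 1.0 × 450 × 212.5 / 1000 = 409.5 kN.
Allowable strength R_n/Ω = 409.5 / 2 = 205 kN.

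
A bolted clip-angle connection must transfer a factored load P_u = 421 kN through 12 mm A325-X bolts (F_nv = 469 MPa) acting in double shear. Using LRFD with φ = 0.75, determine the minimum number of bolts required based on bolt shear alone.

6 bolts

A_b = π·12²/4 = 113.1 mm².
Per-bolt design strength φR_n = 0.75 × 469 × 113.1 × 2 / 1000 = 79.56 kN.
n ≥ 421 / 79.56 = 5.291 → use 6 bolts.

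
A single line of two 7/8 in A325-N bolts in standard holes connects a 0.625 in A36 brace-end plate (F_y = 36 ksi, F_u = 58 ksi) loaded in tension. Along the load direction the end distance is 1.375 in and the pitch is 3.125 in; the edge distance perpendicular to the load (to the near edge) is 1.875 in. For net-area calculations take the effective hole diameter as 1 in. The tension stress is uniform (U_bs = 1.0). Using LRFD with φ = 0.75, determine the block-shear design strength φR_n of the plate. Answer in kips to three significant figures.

82.9 kips

Shear plane L_v = 1.375 + 1·3.125 = 4.5 in; A_gv = 4.5 × 0.625 = 2.812 in².
A_nv = (4.5 − 1.5·1) × 0.625 = 1.875 in².
A_nt = (1.875 − 0.5·1) × 0.625 = 0.8594 in².
0.6 F_u A_nv = 65.25 kips; 0.6 F_y A_gv = 60.75 kips → shear yielding governs the shear term.
R_n = 60.75 + 1.0 × 58 × 0.8594 = 110.6 kips.
Design strength φR_n = 0.75 × 110.6 = 82.9 kips.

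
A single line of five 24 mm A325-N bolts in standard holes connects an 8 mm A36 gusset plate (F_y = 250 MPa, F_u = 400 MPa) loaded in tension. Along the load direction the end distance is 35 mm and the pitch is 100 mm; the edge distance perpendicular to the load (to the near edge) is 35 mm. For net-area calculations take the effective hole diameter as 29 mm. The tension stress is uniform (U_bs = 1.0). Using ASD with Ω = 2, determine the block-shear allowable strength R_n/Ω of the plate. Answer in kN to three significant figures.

Shear plane L_v = 35 + 4·100 = 435 mm; A_gv = 435 × 8 = 3480 mm².
A_nv = (435 − 4.5·29) × 8 = 2436 mm².
A_nt = (35 − 0.5·29) × 8 = 164 mm².
0.6 F_u A_nv = 584.6 kN; 0.6 F_y A_gv = 522 kN → shear yielding governs the shear term.
R_n = 522 + 1.0 × 400 × 164 / 1000 = 587.6 kN.
Allowable strength R_n/Ω = 587.6 / 2 = 294 kN.

294 kN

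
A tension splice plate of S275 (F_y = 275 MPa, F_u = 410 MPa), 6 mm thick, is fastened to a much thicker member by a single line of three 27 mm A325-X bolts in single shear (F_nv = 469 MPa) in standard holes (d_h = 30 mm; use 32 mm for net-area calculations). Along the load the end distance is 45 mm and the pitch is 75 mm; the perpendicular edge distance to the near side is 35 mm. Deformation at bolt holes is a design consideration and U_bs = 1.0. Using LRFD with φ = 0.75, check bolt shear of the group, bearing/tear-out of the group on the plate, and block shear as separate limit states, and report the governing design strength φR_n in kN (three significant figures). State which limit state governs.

Bolt shear: A_b = π·27²/4 = 572.6 mm²; R_n = 469 × 572.6 × 3 × 1 / 1000 = 805.6 kN → 0.75 × 805.6 = 604 kN.
Bearing: edge l_c = 30, r_n = 88.56 kN; interior l_c = 45, r_n = 132.8 kN; R_n = 88.56 + 2·132.8 = 354.2 kN → 266 kN.
Block shear: A_gv = 1170, A_nv = 690, A_nt = 114 mm²; R_n = min(0.6F_uA_nv, 0.6F_yA_gv) + U_bs·F_u·A_nt = 216.5 kN → 162 kN.
Block shear governs: 162 kN.

162 kN (block shear governs)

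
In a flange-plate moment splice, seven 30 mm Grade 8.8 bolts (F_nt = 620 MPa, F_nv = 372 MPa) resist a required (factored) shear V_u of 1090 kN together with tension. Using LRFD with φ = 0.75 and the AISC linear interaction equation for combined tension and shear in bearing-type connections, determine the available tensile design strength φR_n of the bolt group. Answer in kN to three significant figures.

1170 kN

A_b = π·30²/4 = 706.9 mm²; f_rv = 1090 × 1000 / (7 × 706.9) = 220.3 MPa.
F'_nt = 1.3 F_nt − (F_nt / φF_nv) f_rv = 1.3·620 − (620/(0.75·372))·220.3 = 316.5 MPa, capped at F_nt → F'_nt = 316.5 MPa.
R_n = F'_nt · A_b · n = 316.5 × 706.9 × 7 / 1000 = 1566 kN.
Design strength φR_n = 0.75 × 1566 = 1170 kN.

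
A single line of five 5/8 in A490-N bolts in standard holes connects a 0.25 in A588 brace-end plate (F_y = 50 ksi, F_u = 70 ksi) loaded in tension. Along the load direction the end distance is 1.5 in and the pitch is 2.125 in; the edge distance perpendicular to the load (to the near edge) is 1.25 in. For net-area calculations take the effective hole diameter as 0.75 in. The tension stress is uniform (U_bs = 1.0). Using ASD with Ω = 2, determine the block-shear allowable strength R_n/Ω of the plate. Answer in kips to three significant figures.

Shear plane L_v = 1.5 + 4·2.125 = 10 in; A_gv = 10 × 0.25 = 2.5 in².
A_nv = (10 − 4.5·0.75) × 0.25 = 1.656 in².
A_nt = (1.25 − 0.5·0.75) × 0.25 = 0.2188 in².
0.6 F_u A_nv = 69.56 kips; 0.6 F_y A_gv = 75 kips → shear rupture governs the shear term.
R_n = 69.56 + 1.0 × 70 × 0.2188 = 84.88 kips.
Allowable strength R_n/Ω = 84.88 / 2 = 42.4 kips.

42.4 kips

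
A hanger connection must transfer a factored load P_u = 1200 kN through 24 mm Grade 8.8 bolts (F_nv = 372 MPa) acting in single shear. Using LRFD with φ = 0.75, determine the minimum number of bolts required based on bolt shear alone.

A_b = π·24²/4 = 452.4 mm².
Per-bolt design strength φR_n = 0.75 × 372 × 452.4 × 1 / 1000 = 126.2 kN.
n ≥ 1200 / 126.2 = 9.507 → use 10 bolts.

10 bolts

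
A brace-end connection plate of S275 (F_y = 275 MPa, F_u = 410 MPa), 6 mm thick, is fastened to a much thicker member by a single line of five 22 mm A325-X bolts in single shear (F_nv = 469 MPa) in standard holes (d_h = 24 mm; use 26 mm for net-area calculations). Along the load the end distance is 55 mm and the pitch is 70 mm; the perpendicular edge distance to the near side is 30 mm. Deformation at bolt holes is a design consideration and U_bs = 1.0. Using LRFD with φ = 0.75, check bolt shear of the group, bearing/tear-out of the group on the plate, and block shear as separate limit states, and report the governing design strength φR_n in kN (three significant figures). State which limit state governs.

Bolt shear: A_b = π·22²/4 = 380.1 mm²; R_n = 469 × 380.1 × 5 × 1 / 1000 = 891.4 kN → 0.75 × 891.4 = 669 kN.
Bearing: edge l_c = 43, r_n = 126.9 kN; interior l_c = 46, r_n = 129.9 kN; R_n = 126.9 + 4·129.9 = 646.5 kN → 485 kN.
Block shear: A_gv = 2010, A_nv = 1308, A_nt = 102 mm²; R_n = min(0.6F_uA_nv, 0.6F_yA_gv) + U_bs·F_u·A_nt = 363.6 kN → 273 kN.
Block shear governs: 273 kN.

273 kN (block shear governs)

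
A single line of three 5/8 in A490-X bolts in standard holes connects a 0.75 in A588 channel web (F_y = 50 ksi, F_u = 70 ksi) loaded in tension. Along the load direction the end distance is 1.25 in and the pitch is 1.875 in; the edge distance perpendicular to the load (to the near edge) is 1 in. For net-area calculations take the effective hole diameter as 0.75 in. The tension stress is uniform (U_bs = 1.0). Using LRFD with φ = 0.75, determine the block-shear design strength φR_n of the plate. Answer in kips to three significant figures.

98.4 kips

Shear plane L_v = 1.25 + 2·1.875 = 5 in; A_gv = 5 × 0.75 = 3.75 in².
A_nv = (5 − 2.5·0.75) × 0.75 = 2.344 in².
A_nt = (1 − 0.5·0.75) × 0.75 = 0.4688 in².
0.6 F_u A_nv = 98.44 kips; 0.6 F_y A_gv = 112.5 kips → shear rupture governs the shear term.
R_n = 98.44 + 1.0 × 70 × 0.4688 = 131.2 kips.
Design strength φR_n = 0.75 × 131.2 = 98.4 kips.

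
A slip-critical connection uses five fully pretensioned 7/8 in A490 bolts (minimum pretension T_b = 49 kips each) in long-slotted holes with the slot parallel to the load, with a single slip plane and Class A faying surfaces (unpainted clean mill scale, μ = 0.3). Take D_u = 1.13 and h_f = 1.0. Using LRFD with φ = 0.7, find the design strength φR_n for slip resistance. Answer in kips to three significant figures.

58.1 kips

R_n = μ · D_u · h_f · T_b · n_s · n_b = 0.3 × 1.13 × 1.0 × 49 × 1 × 5 = 83.05 kips.
Design strength φR_n = 0.7 × 83.05 = 58.1 kips.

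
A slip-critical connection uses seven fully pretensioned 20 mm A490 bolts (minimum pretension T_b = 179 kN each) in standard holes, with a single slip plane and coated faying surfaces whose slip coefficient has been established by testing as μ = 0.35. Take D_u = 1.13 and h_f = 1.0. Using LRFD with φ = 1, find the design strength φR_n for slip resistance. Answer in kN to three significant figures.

R_n = μ · D_u · h_f · T_b · n_s · n_b = 0.35 × 1.13 × 1.0 × 179 × 1 × 7 = 495.6 kN.
Design strength φR_n = 1 × 495.6 = 496 kN.

496 kN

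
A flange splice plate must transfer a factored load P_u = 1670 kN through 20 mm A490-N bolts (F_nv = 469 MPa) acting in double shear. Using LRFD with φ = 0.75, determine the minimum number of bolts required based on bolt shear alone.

A_b = π·20²/4 = 314.2 mm².
Per-bolt design strength φR_n = 0.75 × 469 × 314.2 × 2 / 1000 = 221 kN.
n ≥ 1670 / 221 = 7.556 → use 8 bolts.

8 bolts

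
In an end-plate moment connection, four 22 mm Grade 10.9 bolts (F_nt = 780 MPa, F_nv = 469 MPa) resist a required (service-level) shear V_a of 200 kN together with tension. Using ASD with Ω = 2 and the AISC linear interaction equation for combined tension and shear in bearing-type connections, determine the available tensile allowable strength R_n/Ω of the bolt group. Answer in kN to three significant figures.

A_b = π·22²/4 = 380.1 mm²; f_rv = 200 × 1000 / (4 × 380.1) = 131.5 MPa.
F'_nt = 1.3 F_nt − (Ω F_nt / F_nv) f_rv = 1.3·780 − (2·780/469)·131.5 = 576.5 MPa, capped at F_nt → F'_nt = 576.5 MPa.
R_n = F'_nt · A_b · n = 576.5 × 380.1 × 4 / 1000 = 876.6 kN.
Allowable strength R_n/Ω = 876.6 / 2 = 438 kN.

438 kN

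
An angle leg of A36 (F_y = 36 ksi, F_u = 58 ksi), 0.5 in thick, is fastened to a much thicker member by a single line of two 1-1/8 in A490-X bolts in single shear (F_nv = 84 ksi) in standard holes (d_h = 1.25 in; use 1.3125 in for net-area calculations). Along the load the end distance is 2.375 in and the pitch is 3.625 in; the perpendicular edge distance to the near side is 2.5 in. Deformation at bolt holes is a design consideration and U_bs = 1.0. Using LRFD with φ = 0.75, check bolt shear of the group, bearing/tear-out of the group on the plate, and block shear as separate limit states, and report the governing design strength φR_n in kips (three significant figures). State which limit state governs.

Bolt shear: A_b = π·1.125²/4 = 0.994 in²; R_n = 84 × 0.994 × 2 × 1 = 167 kips → 0.75 × 167 = 125 kips.
Bearing: edge l_c = 1.75, r_n = 60.9 kips; interior l_c = 2.375, r_n = 78.3 kips; R_n = 60.9 + 1·78.3 = 139.2 kips → 104 kips.
Block shear: A_gv = 3, A_nv = 2.016, A_nt = 0.9219 in²; R_n = min(0.6F_uA_nv, 0.6F_yA_gv) + U_bs·F_u·A_nt = 118.3 kips → 88.7 kips.
Block shear governs: 88.7 kips.

88.7 kips (block shear governs)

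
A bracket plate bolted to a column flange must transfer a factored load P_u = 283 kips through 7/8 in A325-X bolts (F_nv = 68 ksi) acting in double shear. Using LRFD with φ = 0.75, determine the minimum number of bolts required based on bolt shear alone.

A_b = π·0.875²/4 = 0.6013 in².
Per-bolt design strength φR_n = 0.75 × 68 × 0.6013 × 2 = 61.33 kips.
n ≥ 283 / 61.33 = 4.614 → use 5 bolts.

5 bolts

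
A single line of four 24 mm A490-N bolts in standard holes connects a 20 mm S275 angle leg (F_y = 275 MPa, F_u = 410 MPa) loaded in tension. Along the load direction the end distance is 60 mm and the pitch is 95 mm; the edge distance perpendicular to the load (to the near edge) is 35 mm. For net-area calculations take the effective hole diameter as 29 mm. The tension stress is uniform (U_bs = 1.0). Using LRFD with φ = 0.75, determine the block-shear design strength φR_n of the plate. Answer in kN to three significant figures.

980 kN

Shear plane L_v = 60 + 3·95 = 345 mm; A_gv = 345 × 20 = 6900 mm².
A_nv = (345 − 3.5·29) × 20 = 4870 mm².
A_nt = (35 − 0.5·29) × 20 = 410 mm².
0.6 F_u A_nv = 1198 kN; 0.6 F_y A_gv = 1138 kN → shear yielding governs the shear term.
R_n = 1138 + 1.0 × 410 × 410 / 1000 = 1307 kN.
Design strength φR_n = 0.75 × 1307 = 980 kN.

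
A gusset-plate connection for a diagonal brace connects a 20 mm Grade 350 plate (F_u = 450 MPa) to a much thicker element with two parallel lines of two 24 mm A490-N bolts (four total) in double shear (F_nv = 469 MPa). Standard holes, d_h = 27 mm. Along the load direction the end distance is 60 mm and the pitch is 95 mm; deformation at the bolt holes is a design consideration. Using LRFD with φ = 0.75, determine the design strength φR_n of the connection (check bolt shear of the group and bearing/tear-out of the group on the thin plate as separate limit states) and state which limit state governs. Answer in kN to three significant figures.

1270 kN (bolt shear governs)

Bolt shear: A_b = π·24²/4 = 452.4 mm²; R_n = 469 × 452.4 × 4 × 2 / 1000 = 1697 kN → 0.75 × 1697 = 1270 kN.
Bearing (1.2 l_c t F_u ≤ 2.4 d t F_u): upper limit = 2.4·24·20·450 / 1000 = 518.4 kN.
  Edge l_c = 60 − 27/2 = 46.5 → r_n = 502.2 kN; interior l_c = 95 − 27 = 68 → r_n = 518.4 kN.
  R_n,bearing = 2·502.2 + 2·518.4 = 2041 kN → 0.75 × 2041 = 1530 kN.
Bolt shear governs: 1270 kN.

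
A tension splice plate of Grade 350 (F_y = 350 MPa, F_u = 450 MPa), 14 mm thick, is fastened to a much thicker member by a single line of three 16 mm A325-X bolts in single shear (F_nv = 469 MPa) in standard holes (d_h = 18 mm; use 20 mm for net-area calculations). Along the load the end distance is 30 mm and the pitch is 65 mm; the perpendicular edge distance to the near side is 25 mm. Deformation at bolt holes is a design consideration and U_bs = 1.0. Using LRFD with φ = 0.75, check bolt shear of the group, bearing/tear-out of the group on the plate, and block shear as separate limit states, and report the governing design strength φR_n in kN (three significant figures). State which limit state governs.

212 kN (bolt shear governs)

Bolt shear: A_b = π·16²/4 = 201.1 mm²; R_n = 469 × 201.1 × 3 × 1 / 1000 = 282.9 kN → 0.75 × 282.9 = 212 kN.
Bearing: edge l_c = 21, r_n = 158.8 kN; interior l_c = 47, r_n = 241.9 kN; R_n = 158.8 + 2·241.9 = 642.6 kN → 482 kN.
Block shear: A_gv = 2240, A_nv = 1540, A_nt = 210 mm²; R_n = min(0.6F_uA_nv, 0.6F_yA_gv) + U_bs·F_u·A_nt = 510.3 kN → 383 kN.
Bolt shear governs: 212 kN.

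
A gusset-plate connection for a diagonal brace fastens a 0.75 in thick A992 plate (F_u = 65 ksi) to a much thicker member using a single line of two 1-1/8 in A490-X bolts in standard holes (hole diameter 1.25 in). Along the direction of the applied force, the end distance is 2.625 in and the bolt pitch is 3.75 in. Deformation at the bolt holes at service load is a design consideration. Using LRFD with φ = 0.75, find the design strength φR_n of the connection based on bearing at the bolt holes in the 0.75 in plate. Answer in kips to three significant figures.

Per bolt r_n = 1.2 l_c t F_u ≤ 2.4 d t F_u; upper limit = 2.4 × 1.125 × 0.75 × 65 = 131.6 kips.
Edge bolt: l_c = 2.625 − 1.25/2 = 2 in → 1.2 × 2 × 0.75 × 65 = 117 → r_n = 117 kips.
Interior bolts: l_c = 3.75 − 1.25 = 2.5 in → 1.2 × 2.5 × 0.75 × 65 = 146.2 → r_n = 131.6 kips.
R_n = 1 × 117 + 1 × 131.6 = 248.6 kips.
Design strength φR_n = 0.75 × 248.6 = 186 kips.

186 kips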